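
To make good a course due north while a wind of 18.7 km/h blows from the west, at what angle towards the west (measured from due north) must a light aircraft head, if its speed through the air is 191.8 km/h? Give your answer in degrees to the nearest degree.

6°

The wind pushes perpendicular to the desired track; the heading must have a component into the wind equal to 18.7 km/h: 191.8 sin θ = 18.7.
sin θ = 0.0975, so θ = 5.595°.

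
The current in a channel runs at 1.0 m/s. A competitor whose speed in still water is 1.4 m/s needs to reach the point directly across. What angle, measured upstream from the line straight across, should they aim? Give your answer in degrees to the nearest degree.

To cancel the current, the upstream component of the competitor's velocity must equal the flow: 1.4 sin θ = 1.0.
sin θ = 1.0 / 1.4 = 0.7143.
θ = arcsin(0.7143) = 45.585°.

46°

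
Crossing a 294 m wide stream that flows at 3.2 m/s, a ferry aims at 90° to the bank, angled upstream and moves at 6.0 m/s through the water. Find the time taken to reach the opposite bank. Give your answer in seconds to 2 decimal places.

The component of the ferry's velocity perpendicular to the bank is 6.0 m/s.
The current is parallel to the bank, so it does not affect the crossing time.
Time = 294 / 6.000 = 49.000 s.

49.00 s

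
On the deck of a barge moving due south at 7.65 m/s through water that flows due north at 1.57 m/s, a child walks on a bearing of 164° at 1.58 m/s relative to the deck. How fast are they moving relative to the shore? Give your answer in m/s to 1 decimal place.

In east/north components (m/s): child relative to barge = (0.436, -1.519); barge relative to water = (0.000, -7.650); water relative to ground = (0.000, 1.570).
Sum = (0.436, -7.599) m/s.
Speed = |(0.436, -7.599)| = 7.611 m/s.

7.6 m/s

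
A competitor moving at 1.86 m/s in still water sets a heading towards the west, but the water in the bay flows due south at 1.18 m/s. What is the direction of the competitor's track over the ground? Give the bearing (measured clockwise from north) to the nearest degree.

Taking east as x and north as y: velocity relative to the water = (-1.860, 0.000) m/s; the water relative to ground = (0.000, -1.180) m/s.
Velocity relative to ground = (-1.860, 0.000) + (0.000, -1.180) = (-1.860, -1.180) m/s.
Bearing = atan2(-1.86, -1.18) = 237.61° clockwise from north.

238°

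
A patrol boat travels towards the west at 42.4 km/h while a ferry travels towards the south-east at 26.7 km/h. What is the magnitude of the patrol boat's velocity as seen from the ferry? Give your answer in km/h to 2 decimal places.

Taking east as x and north as y: patrol boat velocity = (-42.400, 0.000) km/h; ferry velocity = (18.880, -18.880) km/h.
Velocity of patrol boat relative to ferry = (-42.400, 0.000) − (18.880, -18.880) = (-61.280, 18.880) km/h.
Magnitude = |(-61.280, 18.880)| = 64.122 km/h.

64.12 km/h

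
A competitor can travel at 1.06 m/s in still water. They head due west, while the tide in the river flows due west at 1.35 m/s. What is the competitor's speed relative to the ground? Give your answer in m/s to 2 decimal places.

Taking east as x and north as y: velocity relative to the water = (-1.060, 0.000) m/s; the water relative to ground = (-1.350, 0.000) m/s.
Velocity relative to ground = (-1.060, 0.000) + (-1.350, 0.000) = (-2.410, 0.000) m/s.
Speed = |(-2.410, 0.000)| = 2.410 m/s.

2.41 m/s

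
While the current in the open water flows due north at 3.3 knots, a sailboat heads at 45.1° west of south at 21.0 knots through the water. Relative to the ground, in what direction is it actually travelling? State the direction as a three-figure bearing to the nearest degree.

Taking east as x and north as y: velocity relative to the water = (-14.875, -14.823) knots; the water relative to ground = (0.000, 3.300) knots.
Velocity relative to ground = (-14.875, -14.823) + (0.000, 3.300) = (-14.875, -11.523) knots.
Bearing = atan2(-14.88, -11.52) = 232.24° clockwise from north.

232°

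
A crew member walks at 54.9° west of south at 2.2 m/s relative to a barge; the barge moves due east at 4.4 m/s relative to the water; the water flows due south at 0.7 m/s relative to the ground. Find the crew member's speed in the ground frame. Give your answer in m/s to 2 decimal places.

3.26 m/s

In east/north components (m/s): crew member relative to barge = (-1.800, -1.265); barge relative to water = (4.400, 0.000); water relative to ground = (0.000, -0.700).
Sum = (2.600, -1.965) m/s.
Speed = |(2.600, -1.965)| = 3.259 m/s.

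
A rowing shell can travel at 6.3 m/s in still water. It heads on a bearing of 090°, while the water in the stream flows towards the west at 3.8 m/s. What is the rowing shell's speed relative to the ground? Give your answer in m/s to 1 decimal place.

Taking east as x and north as y: velocity relative to the water = (6.300, 0.000) m/s; the water relative to ground = (-3.800, 0.000) m/s.
Velocity relative to ground = (6.300, 0.000) + (-3.800, 0.000) = (2.500, 0.000) m/s.
Speed = |(2.500, 0.000)| = 2.500 m/s.

2.5 m/s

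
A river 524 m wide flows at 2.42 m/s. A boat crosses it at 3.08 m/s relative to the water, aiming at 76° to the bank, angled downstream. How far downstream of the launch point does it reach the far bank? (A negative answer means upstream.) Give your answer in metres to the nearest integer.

555 m

Perpendicular speed = 2.989 m/s; crossing time = 524 / 2.989 = 175.338 s.
Net downstream speed = 3.165 m/s.
Drift = 3.165 × 175.338 = 554.966 m (downstream).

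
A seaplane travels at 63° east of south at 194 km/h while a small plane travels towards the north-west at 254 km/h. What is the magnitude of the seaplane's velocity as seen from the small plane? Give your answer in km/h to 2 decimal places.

442.58 km/h

Taking east as x and north as y: seaplane velocity = (172.855, -88.074) km/h; small plane velocity = (-179.605, 179.605) km/h.
Velocity of seaplane relative to small plane = (172.855, -88.074) − (-179.605, 179.605) = (352.460, -267.679) km/h.
Magnitude = |(352.460, -267.679)| = 442.584 km/h.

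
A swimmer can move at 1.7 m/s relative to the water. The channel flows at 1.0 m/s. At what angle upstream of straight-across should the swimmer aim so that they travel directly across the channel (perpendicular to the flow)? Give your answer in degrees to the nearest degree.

36°

To cancel the current, the upstream component of the swimmer's velocity must equal the flow: 1.7 sin θ = 1.0.
sin θ = 1.0 / 1.7 = 0.5882.
θ = arcsin(0.5882) = 36.032°.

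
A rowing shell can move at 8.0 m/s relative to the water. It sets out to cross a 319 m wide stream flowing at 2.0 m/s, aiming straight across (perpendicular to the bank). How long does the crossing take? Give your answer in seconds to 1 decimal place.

The component of the rowing shell's velocity perpendicular to the bank is 8.0 m/s.
Only the cross-stream component determines the crossing time; the current contributes nothing perpendicular to the bank.
Time = 319 / 8.000 = 39.875 s.

39.9 s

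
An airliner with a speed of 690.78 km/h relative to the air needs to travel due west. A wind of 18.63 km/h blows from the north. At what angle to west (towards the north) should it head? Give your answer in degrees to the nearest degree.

The wind pushes perpendicular to the desired track; the heading must have a component into the wind equal to 18.63 km/h: 690.78 sin θ = 18.63.
sin θ = 0.0270, so θ = 1.545°.

2°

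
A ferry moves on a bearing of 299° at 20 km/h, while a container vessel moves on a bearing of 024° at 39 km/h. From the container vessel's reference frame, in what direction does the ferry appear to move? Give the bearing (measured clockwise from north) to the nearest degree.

Taking east as x and north as y: ferry velocity = (-17.492, 9.696) km/h; container vessel velocity = (15.863, 35.628) km/h.
Velocity of ferry relative to container vessel = (-17.492, 9.696) − (15.863, 35.628) = (-33.355, -25.932) km/h.
Bearing = atan2(-33.36, -25.93) = 232.14° clockwise from north.

232°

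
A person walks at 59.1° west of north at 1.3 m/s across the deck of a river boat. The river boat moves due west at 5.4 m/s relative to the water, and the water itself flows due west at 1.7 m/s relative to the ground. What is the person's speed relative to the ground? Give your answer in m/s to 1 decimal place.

In east/north components (m/s): person relative to river boat = (-1.115, 0.668); river boat relative to water = (-5.400, 0.000); water relative to ground = (-1.700, 0.000).
Sum = (-8.215, 0.668) m/s.
Speed = |(-8.215, 0.668)| = 8.243 m/s.

8.2 m/s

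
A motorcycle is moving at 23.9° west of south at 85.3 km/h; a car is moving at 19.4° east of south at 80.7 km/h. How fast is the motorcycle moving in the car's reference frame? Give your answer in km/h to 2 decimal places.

Taking east as x and north as y: motorcycle velocity = (-34.559, -77.986) km/h; car velocity = (26.805, -76.118) km/h.
Velocity of motorcycle relative to car = (-34.559, -77.986) − (26.805, -76.118) = (-61.364, -1.868) km/h.
Magnitude = |(-61.364, -1.868)| = 61.392 km/h.

61.39 km/h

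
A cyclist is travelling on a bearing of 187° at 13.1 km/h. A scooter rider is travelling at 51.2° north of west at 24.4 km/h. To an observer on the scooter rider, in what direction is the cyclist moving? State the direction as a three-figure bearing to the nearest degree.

Taking east as x and north as y: cyclist velocity = (-1.596, -13.002) km/h; scooter rider velocity = (-15.289, 19.016) km/h.
Velocity of cyclist relative to scooter rider = (-1.596, -13.002) − (-15.289, 19.016) = (13.693, -32.018) km/h.
Bearing = atan2(13.69, -32.02) = 156.85° clockwise from north.

157°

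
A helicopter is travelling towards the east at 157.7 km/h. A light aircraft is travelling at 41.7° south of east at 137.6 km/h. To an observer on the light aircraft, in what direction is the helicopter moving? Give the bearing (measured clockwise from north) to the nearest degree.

Taking east as x and north as y: helicopter velocity = (157.700, 0.000) km/h; light aircraft velocity = (102.737, -91.536) km/h.
Velocity of helicopter relative to light aircraft = (157.700, 0.000) − (102.737, -91.536) = (54.963, 91.536) km/h.
Bearing = atan2(54.96, 91.54) = 30.98° clockwise from north.

031°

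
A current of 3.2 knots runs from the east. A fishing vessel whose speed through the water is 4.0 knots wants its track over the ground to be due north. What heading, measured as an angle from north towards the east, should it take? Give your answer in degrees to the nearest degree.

53°

The current pushes perpendicular to the desired track; the heading must have a component into the current equal to 3.2 knots: 4.0 sin θ = 3.2.
sin θ = 0.8000, so θ = 53.130°.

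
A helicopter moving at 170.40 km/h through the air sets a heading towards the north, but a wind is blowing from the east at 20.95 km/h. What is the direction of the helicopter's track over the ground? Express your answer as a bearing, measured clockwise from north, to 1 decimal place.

Taking east as x and north as y: velocity relative to the air = (0.000, 170.400) km/h; the air relative to ground = (-20.950, 0.000) km/h.
Velocity relative to ground = (0.000, 170.400) + (-20.950, 0.000) = (-20.950, 170.400) km/h.
Bearing = atan2(-20.95, 170.40) = 352.99° clockwise from north.

353.0°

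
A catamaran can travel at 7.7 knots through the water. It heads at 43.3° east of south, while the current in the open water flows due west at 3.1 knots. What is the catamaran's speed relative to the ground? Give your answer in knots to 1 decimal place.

6.0 knots

Taking east as x and north as y: velocity relative to the water = (5.281, -5.604) knots; the water relative to ground = (-3.100, 0.000) knots.
Velocity relative to ground = (5.281, -5.604) + (-3.100, 0.000) = (2.181, -5.604) knots.
Speed = |(2.181, -5.604)| = 6.013 knots.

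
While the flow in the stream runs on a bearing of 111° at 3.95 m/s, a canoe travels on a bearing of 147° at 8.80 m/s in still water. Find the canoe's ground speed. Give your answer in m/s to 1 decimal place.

Taking east as x and north as y: velocity relative to the water = (4.793, -7.380) m/s; the water relative to ground = (3.688, -1.416) m/s.
Velocity relative to ground = (4.793, -7.380) + (3.688, -1.416) = (8.480, -8.796) m/s.
Speed = |(8.480, -8.796)| = 12.218 m/s.

12.2 m/s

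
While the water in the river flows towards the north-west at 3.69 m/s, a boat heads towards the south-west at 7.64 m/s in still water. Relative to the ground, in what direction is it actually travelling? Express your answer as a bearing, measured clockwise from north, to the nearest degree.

Taking east as x and north as y: velocity relative to the water = (-5.402, -5.402) m/s; the water relative to ground = (-2.609, 2.609) m/s.
Velocity relative to ground = (-5.402, -5.402) + (-2.609, 2.609) = (-8.012, -2.793) m/s.
Bearing = atan2(-8.01, -2.79) = 250.78° clockwise from north.

251°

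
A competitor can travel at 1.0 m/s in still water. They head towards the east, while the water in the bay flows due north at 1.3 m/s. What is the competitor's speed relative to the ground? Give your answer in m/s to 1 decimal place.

1.6 m/s

Taking east as x and north as y: velocity relative to the water = (1.000, 0.000) m/s; the water relative to ground = (0.000, 1.300) m/s.
Velocity relative to ground = (1.000, 0.000) + (0.000, 1.300) = (1.000, 1.300) m/s.
Speed = |(1.000, 1.300)| = 1.640 m/s.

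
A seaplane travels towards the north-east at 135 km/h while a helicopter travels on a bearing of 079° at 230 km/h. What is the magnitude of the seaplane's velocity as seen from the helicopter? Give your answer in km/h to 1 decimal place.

Taking east as x and north as y: seaplane velocity = (95.459, 95.459) km/h; helicopter velocity = (225.774, 43.886) km/h.
Velocity of seaplane relative to helicopter = (95.459, 95.459) − (225.774, 43.886) = (-130.315, 51.573) km/h.
Magnitude = |(-130.315, 51.573)| = 140.149 km/h.

140.1 km/h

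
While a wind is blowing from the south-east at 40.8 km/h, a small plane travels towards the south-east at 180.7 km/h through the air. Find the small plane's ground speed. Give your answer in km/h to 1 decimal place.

Taking east as x and north as y: velocity relative to the air = (127.774, -127.774) km/h; the air relative to ground = (-28.850, 28.850) km/h.
Velocity relative to ground = (127.774, -127.774) + (-28.850, 28.850) = (98.924, -98.924) km/h.
Speed = |(98.924, -98.924)| = 139.900 km/h.

139.9 km/h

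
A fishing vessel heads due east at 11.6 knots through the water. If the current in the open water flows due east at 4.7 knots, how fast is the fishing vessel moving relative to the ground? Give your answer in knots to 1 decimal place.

16.3 knots

Taking east as x and north as y: velocity relative to the water = (11.600, 0.000) knots; the water relative to ground = (4.700, 0.000) knots.
Velocity relative to ground = (11.600, 0.000) + (4.700, 0.000) = (16.300, 0.000) knots.
Speed = |(16.300, 0.000)| = 16.300 knots.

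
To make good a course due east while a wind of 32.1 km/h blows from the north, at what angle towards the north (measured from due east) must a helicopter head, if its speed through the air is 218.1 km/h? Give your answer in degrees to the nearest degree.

The wind pushes perpendicular to the desired track; the heading must have a component into the wind equal to 32.1 km/h: 218.1 sin θ = 32.1.
sin θ = 0.1472, so θ = 8.464°.

8°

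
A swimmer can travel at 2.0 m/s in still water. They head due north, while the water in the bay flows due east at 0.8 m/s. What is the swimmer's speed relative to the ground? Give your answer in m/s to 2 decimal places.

2.15 m/s

Taking east as x and north as y: velocity relative to the water = (0.000, 2.000) m/s; the water relative to ground = (0.800, 0.000) m/s.
Velocity relative to ground = (0.000, 2.000) + (0.800, 0.000) = (0.800, 2.000) m/s.
Speed = |(0.800, 2.000)| = 2.154 m/s.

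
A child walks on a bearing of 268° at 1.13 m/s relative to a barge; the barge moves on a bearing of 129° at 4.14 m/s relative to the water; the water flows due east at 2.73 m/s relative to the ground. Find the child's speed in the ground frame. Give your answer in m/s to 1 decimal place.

5.5 m/s

In east/north components (m/s): child relative to barge = (-1.129, -0.039); barge relative to water = (3.217, -2.605); water relative to ground = (2.730, 0.000).
Sum = (4.818, -2.645) m/s.
Speed = |(4.818, -2.645)| = 5.496 m/s.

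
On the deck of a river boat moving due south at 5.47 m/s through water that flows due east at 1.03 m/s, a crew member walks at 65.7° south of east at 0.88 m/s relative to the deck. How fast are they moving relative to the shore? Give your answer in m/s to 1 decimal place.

In east/north components (m/s): crew member relative to river boat = (0.362, -0.802); river boat relative to water = (0.000, -5.470); water relative to ground = (1.030, 0.000).
Sum = (1.392, -6.272) m/s.
Speed = |(1.392, -6.272)| = 6.425 m/s.

6.4 m/s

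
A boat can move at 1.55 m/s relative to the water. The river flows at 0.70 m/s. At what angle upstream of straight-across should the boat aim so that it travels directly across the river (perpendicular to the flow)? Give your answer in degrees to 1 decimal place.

To cancel the current, the upstream component of the boat's velocity must equal the flow: 1.55 sin θ = 0.70.
sin θ = 0.70 / 1.55 = 0.4516.
θ = arcsin(0.4516) = 26.847°.

26.8°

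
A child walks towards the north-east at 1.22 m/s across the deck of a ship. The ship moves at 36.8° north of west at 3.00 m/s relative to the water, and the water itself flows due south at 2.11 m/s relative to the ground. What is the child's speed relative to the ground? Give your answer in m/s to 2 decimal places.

1.63 m/s

In east/north components (m/s): child relative to ship = (0.863, 0.863); ship relative to water = (-2.402, 1.797); water relative to ground = (0.000, -2.110).
Sum = (-1.540, 0.550) m/s.
Speed = |(-1.540, 0.550)| = 1.635 m/s.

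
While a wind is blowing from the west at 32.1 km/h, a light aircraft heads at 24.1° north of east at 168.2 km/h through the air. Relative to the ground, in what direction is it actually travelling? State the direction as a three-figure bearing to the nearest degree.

070°

Taking east as x and north as y: velocity relative to the air = (153.539, 68.681) km/h; the air relative to ground = (32.100, 0.000) km/h.
Velocity relative to ground = (153.539, 68.681) + (32.100, 0.000) = (185.639, 68.681) km/h.
Bearing = atan2(185.64, 68.68) = 69.70° clockwise from north.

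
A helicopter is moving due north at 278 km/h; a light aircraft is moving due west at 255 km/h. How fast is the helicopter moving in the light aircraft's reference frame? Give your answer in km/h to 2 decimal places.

377.24 km/h

Taking east as x and north as y: helicopter velocity = (0.000, 278.000) km/h; light aircraft velocity = (-255.000, 0.000) km/h.
Velocity of helicopter relative to light aircraft = (0.000, 278.000) − (-255.000, 0.000) = (255.000, 278.000) km/h.
Magnitude = |(255.000, 278.000)| = 377.239 km/h.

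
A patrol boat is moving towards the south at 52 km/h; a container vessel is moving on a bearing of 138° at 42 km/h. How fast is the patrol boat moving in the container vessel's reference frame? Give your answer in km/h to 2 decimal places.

34.96 km/h

Taking east as x and north as y: patrol boat velocity = (0.000, -52.000) km/h; container vessel velocity = (28.103, -31.212) km/h.
Velocity of patrol boat relative to container vessel = (0.000, -52.000) − (28.103, -31.212) = (-28.103, -20.788) km/h.
Magnitude = |(-28.103, -20.788)| = 34.956 km/h.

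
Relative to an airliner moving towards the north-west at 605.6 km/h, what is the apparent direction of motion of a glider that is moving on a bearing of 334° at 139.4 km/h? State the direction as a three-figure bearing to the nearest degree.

130°

Taking east as x and north as y: glider velocity = (-61.109, 125.292) km/h; airliner velocity = (-428.224, 428.224) km/h.
Velocity of glider relative to airliner = (-61.109, 125.292) − (-428.224, 428.224) = (367.115, -302.932) km/h.
Bearing = atan2(367.11, -302.93) = 129.53° clockwise from north.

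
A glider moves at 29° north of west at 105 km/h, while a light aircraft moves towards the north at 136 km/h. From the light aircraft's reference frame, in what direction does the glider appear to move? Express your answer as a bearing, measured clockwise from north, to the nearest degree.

227°

Taking east as x and north as y: glider velocity = (-91.835, 50.905) km/h; light aircraft velocity = (0.000, 136.000) km/h.
Velocity of glider relative to light aircraft = (-91.835, 50.905) − (0.000, 136.000) = (-91.835, -85.095) km/h.
Bearing = atan2(-91.84, -85.09) = 227.18° clockwise from north.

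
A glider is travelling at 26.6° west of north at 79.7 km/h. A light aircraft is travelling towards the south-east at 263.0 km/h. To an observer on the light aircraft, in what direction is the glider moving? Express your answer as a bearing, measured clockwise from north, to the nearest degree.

Taking east as x and north as y: glider velocity = (-35.686, 71.264) km/h; light aircraft velocity = (185.969, -185.969) km/h.
Velocity of glider relative to light aircraft = (-35.686, 71.264) − (185.969, -185.969) = (-221.655, 257.233) km/h.
Bearing = atan2(-221.66, 257.23) = 319.25° clockwise from north.

319°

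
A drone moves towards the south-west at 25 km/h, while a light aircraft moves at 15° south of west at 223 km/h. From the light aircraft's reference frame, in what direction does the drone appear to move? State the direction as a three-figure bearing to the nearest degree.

Taking east as x and north as y: drone velocity = (-17.678, -17.678) km/h; light aircraft velocity = (-215.401, -57.717) km/h.
Velocity of drone relative to light aircraft = (-17.678, -17.678) − (-215.401, -57.717) = (197.724, 40.039) km/h.
Bearing = atan2(197.72, 40.04) = 78.55° clockwise from north.

079°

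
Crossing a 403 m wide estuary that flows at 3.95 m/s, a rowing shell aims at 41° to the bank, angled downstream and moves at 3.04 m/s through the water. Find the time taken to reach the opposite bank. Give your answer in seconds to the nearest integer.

The component of the rowing shell's velocity perpendicular to the bank is 3.04 × sin 41° = 1.994 m/s.
The flow acts along the bank and has no component across it.
Time = 403 / 1.994 = 202.064 s.

202 s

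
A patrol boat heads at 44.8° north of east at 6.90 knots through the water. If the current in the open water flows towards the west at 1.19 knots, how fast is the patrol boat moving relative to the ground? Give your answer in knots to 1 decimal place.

Taking east as x and north as y: velocity relative to the water = (4.896, 4.862) knots; the water relative to ground = (-1.190, 0.000) knots.
Velocity relative to ground = (4.896, 4.862) + (-1.190, 0.000) = (3.706, 4.862) knots.
Speed = |(3.706, 4.862)| = 6.113 knots.

6.1 knots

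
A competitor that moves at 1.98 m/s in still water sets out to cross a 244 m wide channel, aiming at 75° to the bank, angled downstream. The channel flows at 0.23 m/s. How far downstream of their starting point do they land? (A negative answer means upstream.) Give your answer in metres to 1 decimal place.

Perpendicular speed = 1.913 m/s; crossing time = 244 / 1.913 = 127.579 s.
Net downstream speed = 0.742 m/s.
Drift = 0.742 × 127.579 = 94.723 m (downstream).

94.7 m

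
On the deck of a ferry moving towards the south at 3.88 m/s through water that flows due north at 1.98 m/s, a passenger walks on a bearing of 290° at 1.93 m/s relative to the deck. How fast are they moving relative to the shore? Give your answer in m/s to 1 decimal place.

2.2 m/s

In east/north components (m/s): passenger relative to ferry = (-1.814, 0.660); ferry relative to water = (0.000, -3.880); water relative to ground = (0.000, 1.980).
Sum = (-1.814, -1.240) m/s.
Speed = |(-1.814, -1.240)| = 2.197 m/s.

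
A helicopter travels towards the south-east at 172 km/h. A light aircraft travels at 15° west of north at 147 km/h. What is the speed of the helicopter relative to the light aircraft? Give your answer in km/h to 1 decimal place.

308.2 km/h

Taking east as x and north as y: helicopter velocity = (121.622, -121.622) km/h; light aircraft velocity = (-38.046, 141.991) km/h.
Velocity of helicopter relative to light aircraft = (121.622, -121.622) − (-38.046, 141.991) = (159.669, -263.613) km/h.
Magnitude = |(159.669, -263.613)| = 308.198 km/h.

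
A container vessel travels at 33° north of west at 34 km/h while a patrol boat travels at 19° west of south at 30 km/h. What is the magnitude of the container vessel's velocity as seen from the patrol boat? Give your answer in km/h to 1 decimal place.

50.5 km/h

Taking east as x and north as y: container vessel velocity = (-28.515, 18.518) km/h; patrol boat velocity = (-9.767, -28.366) km/h.
Velocity of container vessel relative to patrol boat = (-28.515, 18.518) − (-9.767, -28.366) = (-18.748, 46.883) km/h.
Magnitude = |(-18.748, 46.883)| = 50.493 km/h.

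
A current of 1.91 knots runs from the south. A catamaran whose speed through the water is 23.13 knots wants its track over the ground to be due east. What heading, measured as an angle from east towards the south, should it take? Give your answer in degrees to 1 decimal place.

4.7°

The current pushes perpendicular to the desired track; the heading must have a component into the current equal to 1.91 knots: 23.13 sin θ = 1.91.
sin θ = 0.0826, so θ = 4.737°.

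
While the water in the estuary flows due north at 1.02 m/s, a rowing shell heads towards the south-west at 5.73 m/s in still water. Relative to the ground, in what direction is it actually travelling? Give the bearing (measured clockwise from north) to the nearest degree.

233°

Taking east as x and north as y: velocity relative to the water = (-4.052, -4.052) m/s; the water relative to ground = (0.000, 1.020) m/s.
Velocity relative to ground = (-4.052, -4.052) + (0.000, 1.020) = (-4.052, -3.032) m/s.
Bearing = atan2(-4.05, -3.03) = 233.19° clockwise from north.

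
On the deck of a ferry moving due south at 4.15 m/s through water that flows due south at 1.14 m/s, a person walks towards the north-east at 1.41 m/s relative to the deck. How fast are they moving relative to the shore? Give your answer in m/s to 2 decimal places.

In east/north components (m/s): person relative to ferry = (0.997, 0.997); ferry relative to water = (0.000, -4.150); water relative to ground = (0.000, -1.140).
Sum = (0.997, -4.293) m/s.
Speed = |(0.997, -4.293)| = 4.407 m/s.

4.41 m/s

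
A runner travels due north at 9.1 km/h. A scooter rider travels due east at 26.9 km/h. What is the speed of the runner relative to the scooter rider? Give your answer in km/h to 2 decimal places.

28.40 km/h

Taking east as x and north as y: runner velocity = (0.000, 9.100) km/h; scooter rider velocity = (26.900, 0.000) km/h.
Velocity of runner relative to scooter rider = (0.000, 9.100) − (26.900, 0.000) = (-26.900, 9.100) km/h.
Magnitude = |(-26.900, 9.100)| = 28.398 km/h.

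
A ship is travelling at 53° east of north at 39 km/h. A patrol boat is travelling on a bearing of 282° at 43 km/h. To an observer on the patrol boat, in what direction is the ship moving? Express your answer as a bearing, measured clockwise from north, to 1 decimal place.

Taking east as x and north as y: ship velocity = (31.147, 23.471) km/h; patrol boat velocity = (-42.060, 8.940) km/h.
Velocity of ship relative to patrol boat = (31.147, 23.471) − (-42.060, 8.940) = (73.207, 14.531) km/h.
Bearing = atan2(73.21, 14.53) = 78.77° clockwise from north.

078.8°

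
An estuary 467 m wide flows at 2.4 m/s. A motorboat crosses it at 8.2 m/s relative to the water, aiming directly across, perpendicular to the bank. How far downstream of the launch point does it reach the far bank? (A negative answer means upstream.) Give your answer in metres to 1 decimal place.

Perpendicular speed = 8.200 m/s; crossing time = 467 / 8.200 = 56.951 s.
Net downstream speed = 2.400 m/s.
Drift = 2.400 × 56.951 = 136.683 m (downstream).

136.7 m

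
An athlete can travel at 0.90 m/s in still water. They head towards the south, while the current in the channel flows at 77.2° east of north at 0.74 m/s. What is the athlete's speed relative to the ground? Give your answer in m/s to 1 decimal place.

1.0 m/s

Taking east as x and north as y: velocity relative to the water = (0.000, -0.900) m/s; the water relative to ground = (0.722, 0.164) m/s.
Velocity relative to ground = (0.000, -0.900) + (0.722, 0.164) = (0.722, -0.736) m/s.
Speed = |(0.722, -0.736)| = 1.031 m/s.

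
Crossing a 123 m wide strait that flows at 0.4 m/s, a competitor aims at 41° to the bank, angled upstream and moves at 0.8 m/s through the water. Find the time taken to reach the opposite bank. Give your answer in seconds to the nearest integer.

The component of the competitor's velocity perpendicular to the bank is 0.8 × sin 41° = 0.525 m/s.
The current is parallel to the bank, so it does not affect the crossing time.
Time = 123 / 0.525 = 234.354 s.

234 s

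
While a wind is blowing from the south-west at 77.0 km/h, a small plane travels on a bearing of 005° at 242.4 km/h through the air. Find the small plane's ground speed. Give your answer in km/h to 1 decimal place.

Taking east as x and north as y: velocity relative to the air = (21.127, 241.478) km/h; the air relative to ground = (54.447, 54.447) km/h.
Velocity relative to ground = (21.127, 241.478) + (54.447, 54.447) = (75.574, 295.925) km/h.
Speed = |(75.574, 295.925)| = 305.422 km/h.

305.4 km/h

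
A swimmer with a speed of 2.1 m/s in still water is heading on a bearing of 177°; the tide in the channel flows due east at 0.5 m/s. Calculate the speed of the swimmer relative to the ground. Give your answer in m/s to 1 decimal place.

2.2 m/s

Taking east as x and north as y: velocity relative to the water = (0.110, -2.097) m/s; the water relative to ground = (0.500, 0.000) m/s.
Velocity relative to ground = (0.110, -2.097) + (0.500, 0.000) = (0.610, -2.097) m/s.
Speed = |(0.610, -2.097)| = 2.184 m/s.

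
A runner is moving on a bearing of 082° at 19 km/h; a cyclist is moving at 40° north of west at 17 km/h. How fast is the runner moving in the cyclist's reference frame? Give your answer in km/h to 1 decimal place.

32.9 km/h

Taking east as x and north as y: runner velocity = (18.815, 2.644) km/h; cyclist velocity = (-13.023, 10.927) km/h.
Velocity of runner relative to cyclist = (18.815, 2.644) − (-13.023, 10.927) = (31.838, -8.283) km/h.
Magnitude = |(31.838, -8.283)| = 32.898 km/h.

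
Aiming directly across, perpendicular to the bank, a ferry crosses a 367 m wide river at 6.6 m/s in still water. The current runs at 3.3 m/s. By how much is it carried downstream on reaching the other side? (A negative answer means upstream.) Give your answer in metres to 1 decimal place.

Perpendicular speed = 6.600 m/s; crossing time = 367 / 6.600 = 55.606 s.
Net downstream speed = 3.300 m/s.
Drift = 3.300 × 55.606 = 183.500 m (downstream).

183.5 m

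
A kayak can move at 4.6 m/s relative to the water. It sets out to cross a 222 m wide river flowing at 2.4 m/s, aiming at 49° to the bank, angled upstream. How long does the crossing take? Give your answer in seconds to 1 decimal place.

63.9 s

The component of the kayak's velocity perpendicular to the bank is 4.6 × sin 49° = 3.472 m/s.
The flow acts along the bank and has no component across it.
Time = 222 / 3.472 = 63.946 s.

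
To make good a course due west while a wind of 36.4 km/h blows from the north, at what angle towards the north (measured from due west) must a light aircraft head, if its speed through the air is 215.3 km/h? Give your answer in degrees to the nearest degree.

The wind pushes perpendicular to the desired track; the heading must have a component into the wind equal to 36.4 km/h: 215.3 sin θ = 36.4.
sin θ = 0.1691, so θ = 9.734°.

10°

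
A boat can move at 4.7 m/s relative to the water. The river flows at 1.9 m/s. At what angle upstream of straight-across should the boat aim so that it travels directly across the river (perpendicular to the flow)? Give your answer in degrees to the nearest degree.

To cancel the current, the upstream component of the boat's velocity must equal the flow: 4.7 sin θ = 1.9.
sin θ = 1.9 / 4.7 = 0.4043.
θ = arcsin(0.4043) = 23.844°.

24°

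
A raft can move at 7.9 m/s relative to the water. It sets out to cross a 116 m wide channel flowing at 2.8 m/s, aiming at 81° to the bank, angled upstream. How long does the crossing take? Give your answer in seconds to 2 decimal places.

14.87 s

The component of the raft's velocity perpendicular to the bank is 7.9 × sin 81° = 7.803 m/s.
The current is parallel to the bank, so it does not affect the crossing time.
Time = 116 / 7.803 = 14.867 s.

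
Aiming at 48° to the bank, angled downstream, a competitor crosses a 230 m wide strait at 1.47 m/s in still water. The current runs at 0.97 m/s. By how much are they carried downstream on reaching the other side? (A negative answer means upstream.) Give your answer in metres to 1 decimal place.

411.3 m

Perpendicular speed = 1.092 m/s; crossing time = 230 / 1.092 = 210.541 s.
Net downstream speed = 1.954 m/s.
Drift = 1.954 × 210.541 = 411.318 m (downstream).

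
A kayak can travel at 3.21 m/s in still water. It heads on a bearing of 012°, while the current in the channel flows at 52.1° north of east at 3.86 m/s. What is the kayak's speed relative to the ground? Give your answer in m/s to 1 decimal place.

Taking east as x and north as y: velocity relative to the water = (0.667, 3.140) m/s; the water relative to ground = (2.371, 3.046) m/s.
Velocity relative to ground = (0.667, 3.140) + (2.371, 3.046) = (3.039, 6.186) m/s.
Speed = |(3.039, 6.186)| = 6.892 m/s.

6.9 m/s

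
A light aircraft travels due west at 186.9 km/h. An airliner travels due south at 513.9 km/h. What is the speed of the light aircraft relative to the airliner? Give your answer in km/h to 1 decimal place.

546.8 km/h

Taking east as x and north as y: light aircraft velocity = (-186.900, 0.000) km/h; airliner velocity = (0.000, -513.900) km/h.
Velocity of light aircraft relative to airliner = (-186.900, 0.000) − (0.000, -513.900) = (-186.900, 513.900) km/h.
Magnitude = |(-186.900, 513.900)| = 546.832 km/h.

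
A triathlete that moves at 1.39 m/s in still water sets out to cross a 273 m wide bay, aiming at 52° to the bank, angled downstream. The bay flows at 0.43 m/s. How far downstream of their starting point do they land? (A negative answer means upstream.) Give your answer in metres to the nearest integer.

320 m

Perpendicular speed = 1.095 m/s; crossing time = 273 / 1.095 = 249.239 s.
Net downstream speed = 1.286 m/s.
Drift = 1.286 × 249.239 = 320.464 m (downstream).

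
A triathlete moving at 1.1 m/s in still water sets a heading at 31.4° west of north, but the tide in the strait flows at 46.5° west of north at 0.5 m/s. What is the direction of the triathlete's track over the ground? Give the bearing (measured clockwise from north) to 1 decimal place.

Taking east as x and north as y: velocity relative to the water = (-0.573, 0.939) m/s; the water relative to ground = (-0.363, 0.344) m/s.
Velocity relative to ground = (-0.573, 0.939) + (-0.363, 0.344) = (-0.936, 1.283) m/s.
Bearing = atan2(-0.94, 1.28) = 323.90° clockwise from north.

323.9°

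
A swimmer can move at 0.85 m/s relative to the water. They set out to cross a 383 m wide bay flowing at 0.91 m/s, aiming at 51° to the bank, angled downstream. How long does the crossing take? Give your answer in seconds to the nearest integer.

580 s

The component of the swimmer's velocity perpendicular to the bank is 0.85 × sin 51° = 0.661 m/s.
The flow acts along the bank and has no component across it.
Time = 383 / 0.661 = 579.799 s.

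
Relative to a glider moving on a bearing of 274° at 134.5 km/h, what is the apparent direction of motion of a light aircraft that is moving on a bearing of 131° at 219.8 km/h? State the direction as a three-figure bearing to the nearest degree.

Taking east as x and north as y: light aircraft velocity = (165.885, -144.202) km/h; glider velocity = (-134.172, 9.382) km/h.
Velocity of light aircraft relative to glider = (165.885, -144.202) − (-134.172, 9.382) = (300.058, -153.584) km/h.
Bearing = atan2(300.06, -153.58) = 117.11° clockwise from north.

117°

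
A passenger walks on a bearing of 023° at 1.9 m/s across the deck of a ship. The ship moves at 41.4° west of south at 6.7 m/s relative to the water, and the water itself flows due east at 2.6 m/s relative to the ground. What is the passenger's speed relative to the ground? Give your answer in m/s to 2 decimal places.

3.45 m/s

In east/north components (m/s): passenger relative to ship = (0.742, 1.749); ship relative to water = (-4.431, -5.026); water relative to ground = (2.600, 0.000).
Sum = (-1.088, -3.277) m/s.
Speed = |(-1.088, -3.277)| = 3.453 m/s.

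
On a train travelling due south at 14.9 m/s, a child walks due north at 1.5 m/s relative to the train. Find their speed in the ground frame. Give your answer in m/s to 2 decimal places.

13.40 m/s

Taking east as x and north as y: train velocity = (0.000, -14.900) m/s; child velocity relative to train = (0.000, 1.500) m/s.
Velocity relative to ground = (0.000, -14.900) + (0.000, 1.500) = (0.000, -13.400) m/s.
Speed = |(0.000, -13.400)| = 13.400 m/s.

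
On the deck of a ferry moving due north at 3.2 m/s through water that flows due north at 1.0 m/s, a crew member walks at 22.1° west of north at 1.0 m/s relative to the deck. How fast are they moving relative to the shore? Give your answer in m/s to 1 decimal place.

5.1 m/s

In east/north components (m/s): crew member relative to ferry = (-0.376, 0.927); ferry relative to water = (0.000, 3.200); water relative to ground = (0.000, 1.000).
Sum = (-0.376, 5.127) m/s.
Speed = |(-0.376, 5.127)| = 5.140 m/s.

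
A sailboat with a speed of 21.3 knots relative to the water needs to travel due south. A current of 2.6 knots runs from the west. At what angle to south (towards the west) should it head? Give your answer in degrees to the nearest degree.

7°

The current pushes perpendicular to the desired track; the heading must have a component into the current equal to 2.6 knots: 21.3 sin θ = 2.6.
sin θ = 0.1221, so θ = 7.011°.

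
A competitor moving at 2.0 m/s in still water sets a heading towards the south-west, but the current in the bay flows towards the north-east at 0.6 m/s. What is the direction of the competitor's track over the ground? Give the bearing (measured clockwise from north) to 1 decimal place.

Taking east as x and north as y: velocity relative to the water = (-1.414, -1.414) m/s; the water relative to ground = (0.424, 0.424) m/s.
Velocity relative to ground = (-1.414, -1.414) + (0.424, 0.424) = (-0.990, -0.990) m/s.
Bearing = atan2(-0.99, -0.99) = 225.00° clockwise from north.

225.0°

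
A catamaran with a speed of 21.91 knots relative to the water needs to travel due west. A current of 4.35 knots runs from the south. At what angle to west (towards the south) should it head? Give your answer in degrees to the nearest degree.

The current pushes perpendicular to the desired track; the heading must have a component into the current equal to 4.35 knots: 21.91 sin θ = 4.35.
sin θ = 0.1985, so θ = 11.452°.

11°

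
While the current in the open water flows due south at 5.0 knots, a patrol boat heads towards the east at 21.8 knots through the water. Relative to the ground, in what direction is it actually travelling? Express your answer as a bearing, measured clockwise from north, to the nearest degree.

Taking east as x and north as y: velocity relative to the water = (21.800, 0.000) knots; the water relative to ground = (0.000, -5.000) knots.
Velocity relative to ground = (21.800, 0.000) + (0.000, -5.000) = (21.800, -5.000) knots.
Bearing = atan2(21.80, -5.00) = 102.92° clockwise from north.

103°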